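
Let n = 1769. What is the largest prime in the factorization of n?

1769 = 29 · 61
61 is prime.
So 1769 = 29 · 61; the largest prime factor is 61.

61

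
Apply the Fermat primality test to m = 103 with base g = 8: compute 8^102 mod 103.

1

8^1 ≡ 8 (mod 103)
8^2 ≡ 8^2 = 64 ≡ 64 (mod 103)
8^4 ≡ 64^2 = 4096 ≡ 79 (mod 103)
8^8 ≡ 79^2 = 6241 ≡ 61 (mod 103)
8^16 ≡ 61^2 = 3721 ≡ 13 (mod 103)
8^32 ≡ 13^2 = 169 ≡ 66 (mod 103)
8^64 ≡ 66^2 = 4356 ≡ 30 (mod 103)
102 = 64 + 32 + 4 + 2 in binary powers of 2.
So 8^102 ≡ 30 · 66 · 79 · 64 ≡ 1 (mod 103).
Since the result is 1, base 8 gives no evidence that 103 is composite.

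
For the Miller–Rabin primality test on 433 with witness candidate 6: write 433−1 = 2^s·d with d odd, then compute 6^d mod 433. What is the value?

285

433 − 1 = 432 = 2^4 · 27, so d = 27.
6^1 ≡ 6 (mod 433)
6^2 ≡ 6^2 = 36 ≡ 36 (mod 433)
6^4 ≡ 36^2 = 1296 ≡ 430 (mod 433)
6^8 ≡ 430^2 = 184900 ≡ 9 (mod 433)
6^16 ≡ 9^2 = 81 ≡ 81 (mod 433)
27 = 16 + 8 + 2 + 1 in binary powers of 2.
So 6^27 ≡ 81 · 9 · 36 · 6 ≡ 285 (mod 433).
Squaring chain: 285 → 254 → 432 → 1; reaches −1, so base 6 does not prove 433 composite.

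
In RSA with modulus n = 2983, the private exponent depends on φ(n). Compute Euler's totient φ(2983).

Factor: 2983 = 19 · 157.
φ(2983) = (19−1) · (157−1) = 18 · 156 = 2808.

2808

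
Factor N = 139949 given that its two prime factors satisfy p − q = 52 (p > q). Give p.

Since p = q + 52, we have 139949 = q(q + 52), so q² + 52q − 139949 = 0.
Discriminant: 52² + 4·139949 = 2704 + 559796 = 562500; √562500 = 750.
q = (−52 + 750)/2 = 349, and p = q + 52 = 401.
Check: 349 · 401 = 139949.

401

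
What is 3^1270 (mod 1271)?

3^1 ≡ 3 (mod 1271)
3^2 ≡ 3^2 = 9 ≡ 9 (mod 1271)
3^4 ≡ 9^2 = 81 ≡ 81 (mod 1271)
3^8 ≡ 81^2 = 6561 ≡ 206 (mod 1271)
3^16 ≡ 206^2 = 42436 ≡ 493 (mod 1271)
3^32 ≡ 493^2 = 243049 ≡ 288 (mod 1271)
3^64 ≡ 288^2 = 82944 ≡ 329 (mod 1271)
3^128 ≡ 329^2 = 108241 ≡ 206 (mod 1271)
3^256 ≡ 206^2 = 42436 ≡ 493 (mod 1271)
3^512 ≡ 493^2 = 243049 ≡ 288 (mod 1271)
3^1024 ≡ 288^2 = 82944 ≡ 329 (mod 1271)
1270 = 1024 + 128 + 64 + 32 + 16 + 4 + 2 in binary powers of 2.
So 3^1270 ≡ 329 · 206 · 329 · 288 · 493 · 81 · 9 ≡ 893 (mod 1271).
Since 893 ≠ 1, base 3 is a Fermat witness: 1271 is composite.

893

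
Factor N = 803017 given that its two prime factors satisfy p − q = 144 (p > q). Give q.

827

Since p = q + 144, we have 803017 = q(q + 144), so q² + 144q − 803017 = 0.
Discriminant: 144² + 4·803017 = 20736 + 3212068 = 3232804; √3232804 = 1798.
q = (−144 + 1798)/2 = 827, and p = q + 144 = 971.
Check: 827 · 971 = 803017.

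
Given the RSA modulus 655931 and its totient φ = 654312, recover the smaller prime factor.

φ(n) = (p−1)(q−1) = n − (p+q) + 1, so p + q = 655931 − 654312 + 1 = 1620.
p and q are the roots of t² − 1620t + 655931 = 0.
Discriminant: 1620² − 4·655931 = 2624400 − 2623724 = 676; √676 = 26.
q = (1620 − 26)/2 = 797, p = (1620 + 26)/2 = 823.
Check: 797 · 823 = 655931.

797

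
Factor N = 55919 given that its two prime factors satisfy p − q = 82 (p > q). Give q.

Since p = q + 82, we have 55919 = q(q + 82), so q² + 82q − 55919 = 0.
Discriminant: 82² + 4·55919 = 6724 + 223676 = 230400; √230400 = 480.
q = (−82 + 480)/2 = 199, and p = q + 82 = 281.
Check: 199 · 281 = 55919.

199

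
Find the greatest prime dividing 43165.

97

43165 = 5 · 8633
8633 = 89 · 97
97 is prime.
So 43165 = 5 · 89 · 97; the largest prime factor is 97.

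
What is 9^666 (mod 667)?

49

9^1 ≡ 9 (mod 667)
9^2 ≡ 9^2 = 81 ≡ 81 (mod 667)
9^4 ≡ 81^2 = 6561 ≡ 558 (mod 667)
9^8 ≡ 558^2 = 311364 ≡ 542 (mod 667)
9^16 ≡ 542^2 = 293764 ≡ 284 (mod 667)
9^32 ≡ 284^2 = 80656 ≡ 616 (mod 667)
9^64 ≡ 616^2 = 379456 ≡ 600 (mod 667)
9^128 ≡ 600^2 = 360000 ≡ 487 (mod 667)
9^256 ≡ 487^2 = 237169 ≡ 384 (mod 667)
9^512 ≡ 384^2 = 147456 ≡ 49 (mod 667)
666 = 512 + 128 + 16 + 8 + 2 in binary powers of 2.
So 9^666 ≡ 49 · 487 · 284 · 542 · 81 ≡ 49 (mod 667).
Since 49 ≠ 1, base 9 is a Fermat witness: 667 is composite.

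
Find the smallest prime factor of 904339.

904339 is odd.
Digit sum 28, not divisible by 3.
Ends in 9: not divisible by 5.
7: 904339 = 7·129191 + 2
11: 904339 = 11·82212 + 7
13: 904339 = 13·69564 + 7
17: 904339 = 17·53196 + 7
19: 904339 = 19·47596 + 15
23: 904339 = 23·39319 + 2
29: 904339 = 29·31184 + 3
31: 904339 = 31·29172 + 7
37: 904339 = 37·24441 + 22
41: 904339 = 41·22057 + 2
43: 904339 = 43·21031 + 6
47: 904339 = 47·19241 + 12
53: 904339 = 53·17063

53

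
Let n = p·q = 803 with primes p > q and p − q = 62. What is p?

73

Since p = q + 62, we have 803 = q(q + 62), so q² + 62q − 803 = 0.
Discriminant: 62² + 4·803 = 3844 + 3212 = 7056; √7056 = 84.
q = (−62 + 84)/2 = 11, and p = q + 62 = 73.
Check: 11 · 73 = 803.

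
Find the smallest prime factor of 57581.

57581 is odd.
Digit sum 26, not divisible by 3.
Ends in 1: not divisible by 5.
7: 57581 = 7·8225 + 6
11: 57581 = 11·5234 + 7
13: 57581 = 13·4429 + 4
17: 57581 = 17·3387 + 2
19: 57581 = 19·3030 + 11
23: 57581 = 23·2503 + 12
29: 57581 = 29·1985 + 16
31: 57581 = 31·1857 + 14
37: 57581 = 37·1556 + 9
41: 57581 = 41·1404 + 17
43: 57581 = 43·1339 + 4
47: 57581 = 47·1225 + 6
53: 57581 = 53·1086 + 23
59: 57581 = 59·975 + 56
61: 57581 = 61·943 + 58
67: 57581 = 67·859 + 28
71: 57581 = 71·811

71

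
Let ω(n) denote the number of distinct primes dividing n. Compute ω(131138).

131138 = 2 · 65569
65569 = 7 · 9367
9367 = 17 · 551
551 = 19 · 29
131138 = 2 · 7 · 17 · 19 · 29, which has 5 distinct prime factors.

5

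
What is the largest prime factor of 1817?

1817 = 23 · 79
79 is prime.
So 1817 = 23 · 79; the largest prime factor is 79.

79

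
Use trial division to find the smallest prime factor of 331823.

331823 is odd.
Digit sum 20, not divisible by 3.
Ends in 3: not divisible by 5.
7: 331823 = 7·47403 + 2
11: 331823 = 11·30165 + 8
13: 331823 = 13·25524 + 11
17: 331823 = 17·19519

17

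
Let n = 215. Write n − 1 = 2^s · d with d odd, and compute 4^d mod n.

215 − 1 = 214 = 2^1 · 107, so d = 107.
4^1 ≡ 4 (mod 215)
4^2 ≡ 4^2 = 16 ≡ 16 (mod 215)
4^4 ≡ 16^2 = 256 ≡ 41 (mod 215)
4^8 ≡ 41^2 = 1681 ≡ 176 (mod 215)
4^16 ≡ 176^2 = 30976 ≡ 16 (mod 215)
4^32 ≡ 16^2 = 256 ≡ 41 (mod 215)
4^64 ≡ 41^2 = 1681 ≡ 176 (mod 215)
107 = 64 + 32 + 8 + 2 + 1 in binary powers of 2.
So 4^107 ≡ 176 · 41 · 176 · 16 · 4 ≡ 59 (mod 215).
Squaring chain: 59; never reaches −1, so base 4 is a Miller–Rabin witness that 215 is composite.

59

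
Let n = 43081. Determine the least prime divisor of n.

67

43081 is odd.
Digit sum 16, not divisible by 3.
Ends in 1: not divisible by 5.
7: 43081 = 7·6154 + 3
11: 43081 = 11·3916 + 5
13: 43081 = 13·3313 + 12
17: 43081 = 17·2534 + 3
19: 43081 = 19·2267 + 8
23: 43081 = 23·1873 + 2
29: 43081 = 29·1485 + 16
31: 43081 = 31·1389 + 22
37: 43081 = 37·1164 + 13
41: 43081 = 41·1050 + 31
43: 43081 = 43·1001 + 38
47: 43081 = 47·916 + 29
53: 43081 = 53·812 + 45
59: 43081 = 59·730 + 11
61: 43081 = 61·706 + 15
67: 43081 = 67·643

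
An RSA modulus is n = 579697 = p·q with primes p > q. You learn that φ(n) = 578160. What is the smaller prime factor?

φ(n) = (p−1)(q−1) = n − (p+q) + 1, so p + q = 579697 − 578160 + 1 = 1538.
p and q are the roots of t² − 1538t + 579697 = 0.
Discriminant: 1538² − 4·579697 = 2365444 − 2318788 = 46656; √46656 = 216.
q = (1538 − 216)/2 = 661, p = (1538 + 216)/2 = 877.
Check: 661 · 877 = 579697.

661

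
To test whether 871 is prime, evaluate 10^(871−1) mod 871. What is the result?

625

10^1 ≡ 10 (mod 871)
10^2 ≡ 10^2 = 100 ≡ 100 (mod 871)
10^4 ≡ 100^2 = 10000 ≡ 419 (mod 871)
10^8 ≡ 419^2 = 175561 ≡ 490 (mod 871)
10^16 ≡ 490^2 = 240100 ≡ 575 (mod 871)
10^32 ≡ 575^2 = 330625 ≡ 516 (mod 871)
10^64 ≡ 516^2 = 266256 ≡ 601 (mod 871)
10^128 ≡ 601^2 = 361201 ≡ 607 (mod 871)
10^256 ≡ 607^2 = 368449 ≡ 16 (mod 871)
10^512 ≡ 16^2 = 256 ≡ 256 (mod 871)
870 = 512 + 256 + 64 + 32 + 4 + 2 in binary powers of 2.
So 10^870 ≡ 256 · 16 · 601 · 516 · 419 · 100 ≡ 625 (mod 871).
Since 625 ≠ 1, base 10 is a Fermat witness: 871 is composite.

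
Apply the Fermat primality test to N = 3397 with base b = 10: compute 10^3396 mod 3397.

10^1 ≡ 10 (mod 3397)
10^2 ≡ 10^2 = 100 ≡ 100 (mod 3397)
10^4 ≡ 100^2 = 10000 ≡ 3206 (mod 3397)
10^8 ≡ 3206^2 = 10278436 ≡ 2511 (mod 3397)
10^16 ≡ 2511^2 = 6305121 ≡ 289 (mod 3397)
10^32 ≡ 289^2 = 83521 ≡ 1993 (mod 3397)
10^64 ≡ 1993^2 = 3972049 ≡ 956 (mod 3397)
10^128 ≡ 956^2 = 913936 ≡ 143 (mod 3397)
10^256 ≡ 143^2 = 20449 ≡ 67 (mod 3397)
10^512 ≡ 67^2 = 4489 ≡ 1092 (mod 3397)
10^1024 ≡ 1092^2 = 1192464 ≡ 117 (mod 3397)
10^2048 ≡ 117^2 = 13689 ≡ 101 (mod 3397)
3396 = 2048 + 1024 + 256 + 64 + 4 in binary powers of 2.
So 10^3396 ≡ 101 · 117 · 67 · 956 · 3206 ≡ 3370 (mod 3397).
Since 3370 ≠ 1, base 10 is a Fermat witness: 3397 is composite.

3370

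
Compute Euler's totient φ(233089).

220320

Factor: 233089 = 31 · 73 · 103.
φ(233089) = (31−1) · (73−1) · (103−1) = 30 · 72 · 102 = 220320.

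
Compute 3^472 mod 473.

53

3^1 ≡ 3 (mod 473)
3^2 ≡ 3^2 = 9 ≡ 9 (mod 473)
3^4 ≡ 9^2 = 81 ≡ 81 (mod 473)
3^8 ≡ 81^2 = 6561 ≡ 412 (mod 473)
3^16 ≡ 412^2 = 169744 ≡ 410 (mod 473)
3^32 ≡ 410^2 = 168100 ≡ 185 (mod 473)
3^64 ≡ 185^2 = 34225 ≡ 169 (mod 473)
3^128 ≡ 169^2 = 28561 ≡ 181 (mod 473)
3^256 ≡ 181^2 = 32761 ≡ 124 (mod 473)
472 = 256 + 128 + 64 + 16 + 8 in binary powers of 2.
So 3^472 ≡ 124 · 181 · 169 · 410 · 412 ≡ 53 (mod 473).
Since 53 ≠ 1, base 3 is a Fermat witness: 473 is composite.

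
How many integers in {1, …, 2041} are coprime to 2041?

1872

Factor: 2041 = 13 · 157.
φ(2041) = (13−1) · (157−1) = 12 · 156 = 1872.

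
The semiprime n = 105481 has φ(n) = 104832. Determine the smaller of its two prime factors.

φ(n) = (p−1)(q−1) = n − (p+q) + 1, so p + q = 105481 − 104832 + 1 = 650.
p and q are the roots of t² − 650t + 105481 = 0.
Discriminant: 650² − 4·105481 = 422500 − 421924 = 576; √576 = 24.
q = (650 − 24)/2 = 313, p = (650 + 24)/2 = 337.
Check: 313 · 337 = 105481.

313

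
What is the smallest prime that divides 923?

923 is odd.
Digit sum 14, not divisible by 3.
Ends in 3: not divisible by 5.
7: 923 = 7·131 + 6
11: 923 = 11·83 + 10
13: 923 = 13·71

13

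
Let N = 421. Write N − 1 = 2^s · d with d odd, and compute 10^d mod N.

392

421 − 1 = 420 = 2^2 · 105, so d = 105.
10^1 ≡ 10 (mod 421)
10^2 ≡ 10^2 = 100 ≡ 100 (mod 421)
10^4 ≡ 100^2 = 10000 ≡ 317 (mod 421)
10^8 ≡ 317^2 = 100489 ≡ 291 (mod 421)
10^16 ≡ 291^2 = 84681 ≡ 60 (mod 421)
10^32 ≡ 60^2 = 3600 ≡ 232 (mod 421)
10^64 ≡ 232^2 = 53824 ≡ 357 (mod 421)
105 = 64 + 32 + 8 + 1 in binary powers of 2.
So 10^105 ≡ 357 · 232 · 291 · 10 ≡ 392 (mod 421).
Squaring chain: 392 → 420; reaches −1, so base 10 does not prove 421 composite.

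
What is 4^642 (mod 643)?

4^1 ≡ 4 (mod 643)
4^2 ≡ 4^2 = 16 ≡ 16 (mod 643)
4^4 ≡ 16^2 = 256 ≡ 256 (mod 643)
4^8 ≡ 256^2 = 65536 ≡ 593 (mod 643)
4^16 ≡ 593^2 = 351649 ≡ 571 (mod 643)
4^32 ≡ 571^2 = 326041 ≡ 40 (mod 643)
4^64 ≡ 40^2 = 1600 ≡ 314 (mod 643)
4^128 ≡ 314^2 = 98596 ≡ 217 (mod 643)
4^256 ≡ 217^2 = 47089 ≡ 150 (mod 643)
4^512 ≡ 150^2 = 22500 ≡ 638 (mod 643)
642 = 512 + 128 + 2 in binary powers of 2.
So 4^642 ≡ 638 · 217 · 16 ≡ 1 (mod 643).
Since the result is 1, base 4 gives no evidence that 643 is composite.

1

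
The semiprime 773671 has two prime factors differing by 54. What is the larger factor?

907

Since p = q + 54, we have 773671 = q(q + 54), so q² + 54q − 773671 = 0.
Discriminant: 54² + 4·773671 = 2916 + 3094684 = 3097600; √3097600 = 1760.
q = (−54 + 1760)/2 = 853, and p = q + 54 = 907.
Check: 853 · 907 = 773671.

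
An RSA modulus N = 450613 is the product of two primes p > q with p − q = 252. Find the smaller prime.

Since p = q + 252, we have 450613 = q(q + 252), so q² + 252q − 450613 = 0.
Discriminant: 252² + 4·450613 = 63504 + 1802452 = 1865956; √1865956 = 1366.
q = (−252 + 1366)/2 = 557, and p = q + 252 = 809.
Check: 557 · 809 = 450613.

557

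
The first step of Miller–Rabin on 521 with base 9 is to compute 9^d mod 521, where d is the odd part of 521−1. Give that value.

235

521 − 1 = 520 = 2^3 · 65, so d = 65.
9^1 ≡ 9 (mod 521)
9^2 ≡ 9^2 = 81 ≡ 81 (mod 521)
9^4 ≡ 81^2 = 6561 ≡ 309 (mod 521)
9^8 ≡ 309^2 = 95481 ≡ 138 (mod 521)
9^16 ≡ 138^2 = 19044 ≡ 288 (mod 521)
9^32 ≡ 288^2 = 82944 ≡ 105 (mod 521)
9^64 ≡ 105^2 = 11025 ≡ 84 (mod 521)
65 = 64 + 1 in binary powers of 2.
So 9^65 ≡ 84 · 9 ≡ 235 (mod 521).
Squaring chain: 235 → 520 → 1; reaches −1, so base 9 does not prove 521 composite.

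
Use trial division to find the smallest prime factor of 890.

2

890 is even: 2 divides it.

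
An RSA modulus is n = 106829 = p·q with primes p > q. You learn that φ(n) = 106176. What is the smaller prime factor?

φ(n) = (p−1)(q−1) = n − (p+q) + 1, so p + q = 106829 − 106176 + 1 = 654.
p and q are the roots of t² − 654t + 106829 = 0.
Discriminant: 654² − 4·106829 = 427716 − 427316 = 400; √400 = 20.
q = (654 − 20)/2 = 317, p = (654 + 20)/2 = 337.
Check: 317 · 337 = 106829.

317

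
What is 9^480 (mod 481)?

248

9^1 ≡ 9 (mod 481)
9^2 ≡ 9^2 = 81 ≡ 81 (mod 481)
9^4 ≡ 81^2 = 6561 ≡ 308 (mod 481)
9^8 ≡ 308^2 = 94864 ≡ 107 (mod 481)
9^16 ≡ 107^2 = 11449 ≡ 386 (mod 481)
9^32 ≡ 386^2 = 148996 ≡ 367 (mod 481)
9^64 ≡ 367^2 = 134689 ≡ 9 (mod 481)
9^128 ≡ 9^2 = 81 ≡ 81 (mod 481)
9^256 ≡ 81^2 = 6561 ≡ 308 (mod 481)
480 = 256 + 128 + 64 + 32 in binary powers of 2.
So 9^480 ≡ 308 · 81 · 9 · 367 ≡ 248 (mod 481).
Since 248 ≠ 1, base 9 is a Fermat witness: 481 is composite.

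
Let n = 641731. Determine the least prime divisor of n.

31

641731 is odd.
Digit sum 22, not divisible by 3.
Ends in 1: not divisible by 5.
7: 641731 = 7·91675 + 6
11: 641731 = 11·58339 + 2
13: 641731 = 13·49363 + 12
17: 641731 = 17·37748 + 15
19: 641731 = 19·33775 + 6
23: 641731 = 23·27901 + 8
29: 641731 = 29·22128 + 19
31: 641731 = 31·20701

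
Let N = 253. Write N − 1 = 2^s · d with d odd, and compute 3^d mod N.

253 − 1 = 252 = 2^2 · 63, so d = 63.
3^1 ≡ 3 (mod 253)
3^2 ≡ 3^2 = 9 ≡ 9 (mod 253)
3^4 ≡ 9^2 = 81 ≡ 81 (mod 253)
3^8 ≡ 81^2 = 6561 ≡ 236 (mod 253)
3^16 ≡ 236^2 = 55696 ≡ 36 (mod 253)
3^32 ≡ 36^2 = 1296 ≡ 31 (mod 253)
63 = 32 + 16 + 8 + 4 + 2 + 1 in binary powers of 2.
So 3^63 ≡ 31 · 36 · 236 · 81 · 9 · 3 ≡ 236 (mod 253).
Squaring chain: 236 → 36; never reaches −1, so base 3 is a Miller–Rabin witness that 253 is composite.

236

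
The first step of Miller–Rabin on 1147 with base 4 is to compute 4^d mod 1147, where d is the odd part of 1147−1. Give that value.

1147 − 1 = 1146 = 2^1 · 573, so d = 573.
4^1 ≡ 4 (mod 1147)
4^2 ≡ 4^2 = 16 ≡ 16 (mod 1147)
4^4 ≡ 16^2 = 256 ≡ 256 (mod 1147)
4^8 ≡ 256^2 = 65536 ≡ 157 (mod 1147)
4^16 ≡ 157^2 = 24649 ≡ 562 (mod 1147)
4^32 ≡ 562^2 = 315844 ≡ 419 (mod 1147)
4^64 ≡ 419^2 = 175561 ≡ 70 (mod 1147)
4^128 ≡ 70^2 = 4900 ≡ 312 (mod 1147)
4^256 ≡ 312^2 = 97344 ≡ 996 (mod 1147)
4^512 ≡ 996^2 = 992016 ≡ 1008 (mod 1147)
573 = 512 + 32 + 16 + 8 + 4 + 1 in binary powers of 2.
So 4^573 ≡ 1008 · 419 · 562 · 157 · 256 · 4 ≡ 529 (mod 1147).
Squaring chain: 529; never reaches −1, so base 4 is a Miller–Rabin witness that 1147 is composite.

529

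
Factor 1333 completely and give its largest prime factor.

1333 = 31 · 43
43 is prime.
So 1333 = 31 · 43; the largest prime factor is 43.

43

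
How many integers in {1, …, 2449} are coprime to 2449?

2340

Factor: 2449 = 31 · 79.
φ(2449) = (31−1) · (79−1) = 30 · 78 = 2340.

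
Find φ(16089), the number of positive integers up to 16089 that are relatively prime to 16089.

10320

Factor: 16089 = 3 · 31 · 173.
φ(16089) = (3−1) · (31−1) · (173−1) = 2 · 30 · 172 = 10320.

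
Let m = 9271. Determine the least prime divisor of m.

73

9271 is odd.
Digit sum 19, not divisible by 3.
Ends in 1: not divisible by 5.
7: 9271 = 7·1324 + 3
11: 9271 = 11·842 + 9
13: 9271 = 13·713 + 2
17: 9271 = 17·545 + 6
19: 9271 = 19·487 + 18
23: 9271 = 23·403 + 2
29: 9271 = 29·319 + 20
31: 9271 = 31·299 + 2
37: 9271 = 37·250 + 21
41: 9271 = 41·226 + 5
43: 9271 = 43·215 + 26
47: 9271 = 47·197 + 12
53: 9271 = 53·174 + 49
59: 9271 = 59·157 + 8
61: 9271 = 61·151 + 60
67: 9271 = 67·138 + 25
71: 9271 = 71·130 + 41
73: 9271 = 73·127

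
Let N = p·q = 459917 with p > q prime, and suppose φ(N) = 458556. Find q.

φ(n) = (p−1)(q−1) = n − (p+q) + 1, so p + q = 459917 − 458556 + 1 = 1362.
p and q are the roots of t² − 1362t + 459917 = 0.
Discriminant: 1362² − 4·459917 = 1855044 − 1839668 = 15376; √15376 = 124.
q = (1362 − 124)/2 = 619, p = (1362 + 124)/2 = 743.
Check: 619 · 743 = 459917.

619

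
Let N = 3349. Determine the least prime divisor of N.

17

3349 is odd.
Digit sum 19, not divisible by 3.
Ends in 9: not divisible by 5.
7: 3349 = 7·478 + 3
11: 3349 = 11·304 + 5
13: 3349 = 13·257 + 8
17: 3349 = 17·197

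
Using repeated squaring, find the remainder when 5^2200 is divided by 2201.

5^1 ≡ 5 (mod 2201)
5^2 ≡ 5^2 = 25 ≡ 25 (mod 2201)
5^4 ≡ 25^2 = 625 ≡ 625 (mod 2201)
5^8 ≡ 625^2 = 390625 ≡ 1048 (mod 2201)
5^16 ≡ 1048^2 = 1098304 ≡ 5 (mod 2201)
5^32 ≡ 5^2 = 25 ≡ 25 (mod 2201)
5^64 ≡ 25^2 = 625 ≡ 625 (mod 2201)
5^128 ≡ 625^2 = 390625 ≡ 1048 (mod 2201)
5^256 ≡ 1048^2 = 1098304 ≡ 5 (mod 2201)
5^512 ≡ 5^2 = 25 ≡ 25 (mod 2201)
5^1024 ≡ 25^2 = 625 ≡ 625 (mod 2201)
5^2048 ≡ 625^2 = 390625 ≡ 1048 (mod 2201)
2200 = 2048 + 128 + 16 + 8 in binary powers of 2.
So 5^2200 ≡ 1048 · 1048 · 5 · 1048 ≡ 1989 (mod 2201).
Since 1989 ≠ 1, base 5 is a Fermat witness: 2201 is composite.

1989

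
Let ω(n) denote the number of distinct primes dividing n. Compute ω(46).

46 = 2 · 23
46 = 2 · 23, which has 2 distinct prime factors.

2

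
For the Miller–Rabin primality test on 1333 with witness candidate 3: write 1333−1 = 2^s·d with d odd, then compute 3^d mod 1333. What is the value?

1298

1333 − 1 = 1332 = 2^2 · 333, so d = 333.
3^1 ≡ 3 (mod 1333)
3^2 ≡ 3^2 = 9 ≡ 9 (mod 1333)
3^4 ≡ 9^2 = 81 ≡ 81 (mod 1333)
3^8 ≡ 81^2 = 6561 ≡ 1229 (mod 1333)
3^16 ≡ 1229^2 = 1510441 ≡ 152 (mod 1333)
3^32 ≡ 152^2 = 23104 ≡ 443 (mod 1333)
3^64 ≡ 443^2 = 196249 ≡ 298 (mod 1333)
3^128 ≡ 298^2 = 88804 ≡ 826 (mod 1333)
3^256 ≡ 826^2 = 682276 ≡ 1113 (mod 1333)
333 = 256 + 64 + 8 + 4 + 1 in binary powers of 2.
So 3^333 ≡ 1113 · 298 · 1229 · 81 · 3 ≡ 1298 (mod 1333).
Squaring chain: 1298 → 1225; never reaches −1, so base 3 is a Miller–Rabin witness that 1333 is composite.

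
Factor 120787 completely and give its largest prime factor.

53

120787 = 43 · 2809
2809 = 53 · 53
53 = 53 · 1
So 120787 = 43 · 53^2; the largest prime factor is 53.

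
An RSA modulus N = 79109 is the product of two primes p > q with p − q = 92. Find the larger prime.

Since p = q + 92, we have 79109 = q(q + 92), so q² + 92q − 79109 = 0.
Discriminant: 92² + 4·79109 = 8464 + 316436 = 324900; √324900 = 570.
q = (−92 + 570)/2 = 239, and p = q + 92 = 331.
Check: 239 · 331 = 79109.

331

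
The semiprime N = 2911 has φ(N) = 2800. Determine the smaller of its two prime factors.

41

φ(n) = (p−1)(q−1) = n − (p+q) + 1, so p + q = 2911 − 2800 + 1 = 112.
p and q are the roots of t² − 112t + 2911 = 0.
Discriminant: 112² − 4·2911 = 12544 − 11644 = 900; √900 = 30.
q = (112 − 30)/2 = 41, p = (112 + 30)/2 = 71.
Check: 41 · 71 = 2911.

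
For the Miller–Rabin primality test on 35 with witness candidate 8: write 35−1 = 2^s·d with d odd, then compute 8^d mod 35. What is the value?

35 − 1 = 34 = 2^1 · 17, so d = 17.
8^1 ≡ 8 (mod 35)
8^2 ≡ 8^2 = 64 ≡ 29 (mod 35)
8^4 ≡ 29^2 = 841 ≡ 1 (mod 35)
8^8 ≡ 1^2 = 1 ≡ 1 (mod 35)
8^16 ≡ 1^2 = 1 ≡ 1 (mod 35)
17 = 16 + 1 in binary powers of 2.
So 8^17 ≡ 1 · 8 ≡ 8 (mod 35).
Squaring chain: 8; never reaches −1, so base 8 is a Miller–Rabin witness that 35 is composite.

8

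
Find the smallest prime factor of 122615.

5

122615 is odd.
Digit sum 17, not divisible by 3.
Ends in 5: divisible by 5.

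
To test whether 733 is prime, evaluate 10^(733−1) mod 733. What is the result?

10^1 ≡ 10 (mod 733)
10^2 ≡ 10^2 = 100 ≡ 100 (mod 733)
10^4 ≡ 100^2 = 10000 ≡ 471 (mod 733)
10^8 ≡ 471^2 = 221841 ≡ 475 (mod 733)
10^16 ≡ 475^2 = 225625 ≡ 594 (mod 733)
10^32 ≡ 594^2 = 352836 ≡ 263 (mod 733)
10^64 ≡ 263^2 = 69169 ≡ 267 (mod 733)
10^128 ≡ 267^2 = 71289 ≡ 188 (mod 733)
10^256 ≡ 188^2 = 35344 ≡ 160 (mod 733)
10^512 ≡ 160^2 = 25600 ≡ 678 (mod 733)
732 = 512 + 128 + 64 + 16 + 8 + 4 in binary powers of 2.
So 10^732 ≡ 678 · 188 · 267 · 594 · 475 · 471 ≡ 1 (mod 733).
Since the result is 1, base 10 gives no evidence that 733 is composite.

1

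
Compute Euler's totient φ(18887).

16000

Factor: 18887 = 11 · 17 · 101.
φ(18887) = (11−1) · (17−1) · (101−1) = 10 · 16 · 100 = 16000.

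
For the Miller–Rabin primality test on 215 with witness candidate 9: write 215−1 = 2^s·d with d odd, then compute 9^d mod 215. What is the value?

124

215 − 1 = 214 = 2^1 · 107, so d = 107.
9^1 ≡ 9 (mod 215)
9^2 ≡ 9^2 = 81 ≡ 81 (mod 215)
9^4 ≡ 81^2 = 6561 ≡ 111 (mod 215)
9^8 ≡ 111^2 = 12321 ≡ 66 (mod 215)
9^16 ≡ 66^2 = 4356 ≡ 56 (mod 215)
9^32 ≡ 56^2 = 3136 ≡ 126 (mod 215)
9^64 ≡ 126^2 = 15876 ≡ 181 (mod 215)
107 = 64 + 32 + 8 + 2 + 1 in binary powers of 2.
So 9^107 ≡ 181 · 126 · 66 · 81 · 9 ≡ 124 (mod 215).
Squaring chain: 124; never reaches −1, so base 9 is a Miller–Rabin witness that 215 is composite.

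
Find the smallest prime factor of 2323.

23

2323 is odd.
Digit sum 10, not divisible by 3.
Ends in 3: not divisible by 5.
7: 2323 = 7·331 + 6
11: 2323 = 11·211 + 2
13: 2323 = 13·178 + 9
17: 2323 = 17·136 + 11
19: 2323 = 19·122 + 5
23: 2323 = 23·101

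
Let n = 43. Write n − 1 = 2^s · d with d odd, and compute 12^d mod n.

42

43 − 1 = 42 = 2^1 · 21, so d = 21.
12^1 ≡ 12 (mod 43)
12^2 ≡ 12^2 = 144 ≡ 15 (mod 43)
12^4 ≡ 15^2 = 225 ≡ 10 (mod 43)
12^8 ≡ 10^2 = 100 ≡ 14 (mod 43)
12^16 ≡ 14^2 = 196 ≡ 24 (mod 43)
21 = 16 + 4 + 1 in binary powers of 2.
So 12^21 ≡ 24 · 10 · 12 ≡ 42 (mod 43).
Since 12^d ≡ 42 (mod 43), base 12 does not prove 43 composite.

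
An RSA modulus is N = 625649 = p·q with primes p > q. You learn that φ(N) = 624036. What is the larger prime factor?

φ(n) = (p−1)(q−1) = n − (p+q) + 1, so p + q = 625649 − 624036 + 1 = 1614.
p and q are the roots of t² − 1614t + 625649 = 0.
Discriminant: 1614² − 4·625649 = 2604996 − 2502596 = 102400; √102400 = 320.
q = (1614 − 320)/2 = 647, p = (1614 + 320)/2 = 967.
Check: 647 · 967 = 625649.

967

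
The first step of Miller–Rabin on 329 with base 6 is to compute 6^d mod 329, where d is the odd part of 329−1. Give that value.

244

329 − 1 = 328 = 2^3 · 41, so d = 41.
6^1 ≡ 6 (mod 329)
6^2 ≡ 6^2 = 36 ≡ 36 (mod 329)
6^4 ≡ 36^2 = 1296 ≡ 309 (mod 329)
6^8 ≡ 309^2 = 95481 ≡ 71 (mod 329)
6^16 ≡ 71^2 = 5041 ≡ 106 (mod 329)
6^32 ≡ 106^2 = 11236 ≡ 50 (mod 329)
41 = 32 + 8 + 1 in binary powers of 2.
So 6^41 ≡ 50 · 71 · 6 ≡ 244 (mod 329).
Squaring chain: 244 → 316 → 169; never reaches −1, so base 6 is a Miller–Rabin witness that 329 is composite.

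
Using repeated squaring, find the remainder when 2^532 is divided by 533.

406

2^1 ≡ 2 (mod 533)
2^2 ≡ 2^2 = 4 ≡ 4 (mod 533)
2^4 ≡ 4^2 = 16 ≡ 16 (mod 533)
2^8 ≡ 16^2 = 256 ≡ 256 (mod 533)
2^16 ≡ 256^2 = 65536 ≡ 510 (mod 533)
2^32 ≡ 510^2 = 260100 ≡ 529 (mod 533)
2^64 ≡ 529^2 = 279841 ≡ 16 (mod 533)
2^128 ≡ 16^2 = 256 ≡ 256 (mod 533)
2^256 ≡ 256^2 = 65536 ≡ 510 (mod 533)
2^512 ≡ 510^2 = 260100 ≡ 529 (mod 533)
532 = 512 + 16 + 4 in binary powers of 2.
So 2^532 ≡ 529 · 510 · 16 ≡ 406 (mod 533).
Since 406 ≠ 1, base 2 is a Fermat witness: 533 is composite.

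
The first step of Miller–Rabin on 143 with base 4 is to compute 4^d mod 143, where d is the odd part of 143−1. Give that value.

114

143 − 1 = 142 = 2^1 · 71, so d = 71.
4^1 ≡ 4 (mod 143)
4^2 ≡ 4^2 = 16 ≡ 16 (mod 143)
4^4 ≡ 16^2 = 256 ≡ 113 (mod 143)
4^8 ≡ 113^2 = 12769 ≡ 42 (mod 143)
4^16 ≡ 42^2 = 1764 ≡ 48 (mod 143)
4^32 ≡ 48^2 = 2304 ≡ 16 (mod 143)
4^64 ≡ 16^2 = 256 ≡ 113 (mod 143)
71 = 64 + 4 + 2 + 1 in binary powers of 2.
So 4^71 ≡ 113 · 113 · 16 · 4 ≡ 114 (mod 143).
Squaring chain: 114; never reaches −1, so base 4 is a Miller–Rabin witness that 143 is composite.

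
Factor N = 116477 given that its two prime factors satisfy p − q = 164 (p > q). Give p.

Since p = q + 164, we have 116477 = q(q + 164), so q² + 164q − 116477 = 0.
Discriminant: 164² + 4·116477 = 26896 + 465908 = 492804; √492804 = 702.
q = (−164 + 702)/2 = 269, and p = q + 164 = 433.
Check: 269 · 433 = 116477.

433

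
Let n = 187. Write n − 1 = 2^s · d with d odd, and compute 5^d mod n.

187 − 1 = 186 = 2^1 · 93, so d = 93.
5^1 ≡ 5 (mod 187)
5^2 ≡ 5^2 = 25 ≡ 25 (mod 187)
5^4 ≡ 25^2 = 625 ≡ 64 (mod 187)
5^8 ≡ 64^2 = 4096 ≡ 169 (mod 187)
5^16 ≡ 169^2 = 28561 ≡ 137 (mod 187)
5^32 ≡ 137^2 = 18769 ≡ 69 (mod 187)
5^64 ≡ 69^2 = 4761 ≡ 86 (mod 187)
93 = 64 + 16 + 8 + 4 + 1 in binary powers of 2.
So 5^93 ≡ 86 · 137 · 169 · 64 · 5 ≡ 37 (mod 187).
Squaring chain: 37; never reaches −1, so base 5 is a Miller–Rabin witness that 187 is composite.

37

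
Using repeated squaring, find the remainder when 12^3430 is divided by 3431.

12^1 ≡ 12 (mod 3431)
12^2 ≡ 12^2 = 144 ≡ 144 (mod 3431)
12^4 ≡ 144^2 = 20736 ≡ 150 (mod 3431)
12^8 ≡ 150^2 = 22500 ≡ 1914 (mod 3431)
12^16 ≡ 1914^2 = 3663396 ≡ 2519 (mod 3431)
12^32 ≡ 2519^2 = 6345361 ≡ 1442 (mod 3431)
12^64 ≡ 1442^2 = 2079364 ≡ 178 (mod 3431)
12^128 ≡ 178^2 = 31684 ≡ 805 (mod 3431)
12^256 ≡ 805^2 = 648025 ≡ 2997 (mod 3431)
12^512 ≡ 2997^2 = 8982009 ≡ 3082 (mod 3431)
12^1024 ≡ 3082^2 = 9498724 ≡ 1716 (mod 3431)
12^2048 ≡ 1716^2 = 2944656 ≡ 858 (mod 3431)
3430 = 2048 + 1024 + 256 + 64 + 32 + 4 + 2 in binary powers of 2.
So 12^3430 ≡ 858 · 1716 · 2997 · 178 · 1442 · 150 · 144 ≡ 3326 (mod 3431).
Since 3326 ≠ 1, base 12 is a Fermat witness: 3431 is composite.

3326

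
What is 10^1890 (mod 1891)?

1768

10^1 ≡ 10 (mod 1891)
10^2 ≡ 10^2 = 100 ≡ 100 (mod 1891)
10^4 ≡ 100^2 = 10000 ≡ 545 (mod 1891)
10^8 ≡ 545^2 = 297025 ≡ 138 (mod 1891)
10^16 ≡ 138^2 = 19044 ≡ 134 (mod 1891)
10^32 ≡ 134^2 = 17956 ≡ 937 (mod 1891)
10^64 ≡ 937^2 = 877969 ≡ 545 (mod 1891)
10^128 ≡ 545^2 = 297025 ≡ 138 (mod 1891)
10^256 ≡ 138^2 = 19044 ≡ 134 (mod 1891)
10^512 ≡ 134^2 = 17956 ≡ 937 (mod 1891)
10^1024 ≡ 937^2 = 877969 ≡ 545 (mod 1891)
1890 = 1024 + 512 + 256 + 64 + 32 + 2 in binary powers of 2.
So 10^1890 ≡ 545 · 937 · 134 · 545 · 937 · 100 ≡ 1768 (mod 1891).
Since 1768 ≠ 1, base 10 is a Fermat witness: 1891 is composite.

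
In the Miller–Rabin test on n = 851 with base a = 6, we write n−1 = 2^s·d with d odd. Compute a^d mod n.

851 − 1 = 850 = 2^1 · 425, so d = 425.
6^1 ≡ 6 (mod 851)
6^2 ≡ 6^2 = 36 ≡ 36 (mod 851)
6^4 ≡ 36^2 = 1296 ≡ 445 (mod 851)
6^8 ≡ 445^2 = 198025 ≡ 593 (mod 851)
6^16 ≡ 593^2 = 351649 ≡ 186 (mod 851)
6^32 ≡ 186^2 = 34596 ≡ 556 (mod 851)
6^64 ≡ 556^2 = 309136 ≡ 223 (mod 851)
6^128 ≡ 223^2 = 49729 ≡ 371 (mod 851)
6^256 ≡ 371^2 = 137641 ≡ 630 (mod 851)
425 = 256 + 128 + 32 + 8 + 1 in binary powers of 2.
So 6^425 ≡ 630 · 371 · 556 · 593 · 6 ≡ 302 (mod 851).
Squaring chain: 302; never reaches −1, so base 6 is a Miller–Rabin witness that 851 is composite.

302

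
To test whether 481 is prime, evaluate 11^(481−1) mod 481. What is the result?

1

11^1 ≡ 11 (mod 481)
11^2 ≡ 11^2 = 121 ≡ 121 (mod 481)
11^4 ≡ 121^2 = 14641 ≡ 211 (mod 481)
11^8 ≡ 211^2 = 44521 ≡ 269 (mod 481)
11^16 ≡ 269^2 = 72361 ≡ 211 (mod 481)
11^32 ≡ 211^2 = 44521 ≡ 269 (mod 481)
11^64 ≡ 269^2 = 72361 ≡ 211 (mod 481)
11^128 ≡ 211^2 = 44521 ≡ 269 (mod 481)
11^256 ≡ 269^2 = 72361 ≡ 211 (mod 481)
480 = 256 + 128 + 64 + 32 in binary powers of 2.
So 11^480 ≡ 211 · 269 · 211 · 269 ≡ 1 (mod 481).
Since the result is 1, base 11 gives no evidence that 481 is composite.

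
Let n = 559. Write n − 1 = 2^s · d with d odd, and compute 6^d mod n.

559 − 1 = 558 = 2^1 · 279, so d = 279.
6^1 ≡ 6 (mod 559)
6^2 ≡ 6^2 = 36 ≡ 36 (mod 559)
6^4 ≡ 36^2 = 1296 ≡ 178 (mod 559)
6^8 ≡ 178^2 = 31684 ≡ 380 (mod 559)
6^16 ≡ 380^2 = 144400 ≡ 178 (mod 559)
6^32 ≡ 178^2 = 31684 ≡ 380 (mod 559)
6^64 ≡ 380^2 = 144400 ≡ 178 (mod 559)
6^128 ≡ 178^2 = 31684 ≡ 380 (mod 559)
6^256 ≡ 380^2 = 144400 ≡ 178 (mod 559)
279 = 256 + 16 + 4 + 2 + 1 in binary powers of 2.
So 6^279 ≡ 178 · 178 · 178 · 36 · 6 ≡ 216 (mod 559).
Squaring chain: 216; never reaches −1, so base 6 is a Miller–Rabin witness that 559 is composite.

216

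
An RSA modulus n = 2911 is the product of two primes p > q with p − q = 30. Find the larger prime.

71

Since p = q + 30, we have 2911 = q(q + 30), so q² + 30q − 2911 = 0.
Discriminant: 30² + 4·2911 = 900 + 11644 = 12544; √12544 = 112.
q = (−30 + 112)/2 = 41, and p = q + 30 = 71.
Check: 41 · 71 = 2911.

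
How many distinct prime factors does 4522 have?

4522 = 2 · 2261
2261 = 7 · 323
323 = 17 · 19
4522 = 2 · 7 · 17 · 19, which has 4 distinct prime factors.

4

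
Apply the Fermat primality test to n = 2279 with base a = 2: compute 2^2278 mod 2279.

78

2^1 ≡ 2 (mod 2279)
2^2 ≡ 2^2 = 4 ≡ 4 (mod 2279)
2^4 ≡ 4^2 = 16 ≡ 16 (mod 2279)
2^8 ≡ 16^2 = 256 ≡ 256 (mod 2279)
2^16 ≡ 256^2 = 65536 ≡ 1724 (mod 2279)
2^32 ≡ 1724^2 = 2972176 ≡ 360 (mod 2279)
2^64 ≡ 360^2 = 129600 ≡ 1976 (mod 2279)
2^128 ≡ 1976^2 = 3904576 ≡ 649 (mod 2279)
2^256 ≡ 649^2 = 421201 ≡ 1865 (mod 2279)
2^512 ≡ 1865^2 = 3478225 ≡ 471 (mod 2279)
2^1024 ≡ 471^2 = 221841 ≡ 778 (mod 2279)
2^2048 ≡ 778^2 = 605284 ≡ 1349 (mod 2279)
2278 = 2048 + 128 + 64 + 32 + 4 + 2 in binary powers of 2.
So 2^2278 ≡ 1349 · 649 · 1976 · 360 · 16 · 4 ≡ 78 (mod 2279).
Since 78 ≠ 1, base 2 is a Fermat witness: 2279 is composite.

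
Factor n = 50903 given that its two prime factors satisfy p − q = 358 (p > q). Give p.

467

Since p = q + 358, we have 50903 = q(q + 358), so q² + 358q − 50903 = 0.
Discriminant: 358² + 4·50903 = 128164 + 203612 = 331776; √331776 = 576.
q = (−358 + 576)/2 = 109, and p = q + 358 = 467.
Check: 109 · 467 = 50903.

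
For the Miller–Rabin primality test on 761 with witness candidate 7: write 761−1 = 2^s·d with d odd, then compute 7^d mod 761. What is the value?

135

761 − 1 = 760 = 2^3 · 95, so d = 95.
7^1 ≡ 7 (mod 761)
7^2 ≡ 7^2 = 49 ≡ 49 (mod 761)
7^4 ≡ 49^2 = 2401 ≡ 118 (mod 761)
7^8 ≡ 118^2 = 13924 ≡ 226 (mod 761)
7^16 ≡ 226^2 = 51076 ≡ 89 (mod 761)
7^32 ≡ 89^2 = 7921 ≡ 311 (mod 761)
7^64 ≡ 311^2 = 96721 ≡ 74 (mod 761)
95 = 64 + 16 + 8 + 4 + 2 + 1 in binary powers of 2.
So 7^95 ≡ 74 · 89 · 226 · 118 · 49 · 7 ≡ 135 (mod 761).
Squaring chain: 135 → 722 → 760; reaches −1, so base 7 does not prove 761 composite.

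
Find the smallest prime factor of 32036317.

79

32036317 is odd.
Digit sum 25, not divisible by 3.
Ends in 7: not divisible by 5.
7: 32036317 = 7·4576616 + 5
11: 32036317 = 11·2912392 + 5
13: 32036317 = 13·2464332 + 1
17: 32036317 = 17·1884489 + 4
19: 32036317 = 19·1686121 + 18
23: 32036317 = 23·1392883 + 8
29: 32036317 = 29·1104700 + 17
31: 32036317 = 31·1033429 + 18
37: 32036317 = 37·865846 + 15
41: 32036317 = 41·781373 + 24
43: 32036317 = 43·745030 + 27
47: 32036317 = 47·681623 + 36
53: 32036317 = 53·604458 + 43
59: 32036317 = 59·542988 + 25
61: 32036317 = 61·525185 + 32
67: 32036317 = 67·478153 + 66
71: 32036317 = 71·451215 + 52
73: 32036317 = 73·438853 + 48
79: 32036317 = 79·405523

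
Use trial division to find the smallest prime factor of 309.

309 is odd.
Digit sum 12, divisible by 3.

3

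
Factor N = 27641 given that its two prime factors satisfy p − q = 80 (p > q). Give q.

Since p = q + 80, we have 27641 = q(q + 80), so q² + 80q − 27641 = 0.
Discriminant: 80² + 4·27641 = 6400 + 110564 = 116964; √116964 = 342.
q = (−80 + 342)/2 = 131, and p = q + 80 = 211.
Check: 131 · 211 = 27641.

131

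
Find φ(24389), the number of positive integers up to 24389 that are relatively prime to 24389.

23548

Factor: 24389 = 29^3.
φ(24389) = 29^2·(29−1) = 23548.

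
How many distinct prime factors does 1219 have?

1219 = 23 · 53
1219 = 23 · 53, which has 2 distinct prime factors.

2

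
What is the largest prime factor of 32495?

32495 = 5 · 6499
6499 = 67 · 97
97 is prime.
So 32495 = 5 · 67 · 97; the largest prime factor is 97.

97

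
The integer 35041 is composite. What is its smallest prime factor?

35041 is odd.
Digit sum 13, not divisible by 3.
Ends in 1: not divisible by 5.
7: 35041 = 7·5005 + 6
11: 35041 = 11·3185 + 6
13: 35041 = 13·2695 + 6
17: 35041 = 17·2061 + 4
19: 35041 = 19·1844 + 5
23: 35041 = 23·1523 + 12
29: 35041 = 29·1208 + 9
31: 35041 = 31·1130 + 11
37: 35041 = 37·947 + 2
41: 35041 = 41·854 + 27
43: 35041 = 43·814 + 39
47: 35041 = 47·745 + 26
53: 35041 = 53·661 + 8
59: 35041 = 59·593 + 54
61: 35041 = 61·574 + 27
67: 35041 = 67·523

67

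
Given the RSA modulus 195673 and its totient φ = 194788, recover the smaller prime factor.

φ(n) = (p−1)(q−1) = n − (p+q) + 1, so p + q = 195673 − 194788 + 1 = 886.
p and q are the roots of t² − 886t + 195673 = 0.
Discriminant: 886² − 4·195673 = 784996 − 782692 = 2304; √2304 = 48.
q = (886 − 48)/2 = 419, p = (886 + 48)/2 = 467.
Check: 419 · 467 = 195673.

419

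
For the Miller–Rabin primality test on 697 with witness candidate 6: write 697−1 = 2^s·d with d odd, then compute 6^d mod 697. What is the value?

697 − 1 = 696 = 2^3 · 87, so d = 87.
6^1 ≡ 6 (mod 697)
6^2 ≡ 6^2 = 36 ≡ 36 (mod 697)
6^4 ≡ 36^2 = 1296 ≡ 599 (mod 697)
6^8 ≡ 599^2 = 358801 ≡ 543 (mod 697)
6^16 ≡ 543^2 = 294849 ≡ 18 (mod 697)
6^32 ≡ 18^2 = 324 ≡ 324 (mod 697)
6^64 ≡ 324^2 = 104976 ≡ 426 (mod 697)
87 = 64 + 16 + 4 + 2 + 1 in binary powers of 2.
So 6^87 ≡ 426 · 18 · 599 · 36 · 6 ≡ 439 (mod 697).
Squaring chain: 439 → 349 → 523; never reaches −1, so base 6 is a Miller–Rabin witness that 697 is composite.

439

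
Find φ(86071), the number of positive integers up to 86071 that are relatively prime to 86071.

Factor: 86071 = 17 · 61 · 83.
φ(86071) = (17−1) · (61−1) · (83−1) = 16 · 60 · 82 = 78720.

78720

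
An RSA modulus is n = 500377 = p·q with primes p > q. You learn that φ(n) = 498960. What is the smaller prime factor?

661

φ(n) = (p−1)(q−1) = n − (p+q) + 1, so p + q = 500377 − 498960 + 1 = 1418.
p and q are the roots of t² − 1418t + 500377 = 0.
Discriminant: 1418² − 4·500377 = 2010724 − 2001508 = 9216; √9216 = 96.
q = (1418 − 96)/2 = 661, p = (1418 + 96)/2 = 757.
Check: 661 · 757 = 500377.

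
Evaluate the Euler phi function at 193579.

Factor: 193579 = 17 · 59 · 193.
φ(193579) = (17−1) · (59−1) · (193−1) = 16 · 58 · 192 = 178176.

178176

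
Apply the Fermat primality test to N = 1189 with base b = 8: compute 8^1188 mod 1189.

8^1 ≡ 8 (mod 1189)
8^2 ≡ 8^2 = 64 ≡ 64 (mod 1189)
8^4 ≡ 64^2 = 4096 ≡ 529 (mod 1189)
8^8 ≡ 529^2 = 279841 ≡ 426 (mod 1189)
8^16 ≡ 426^2 = 181476 ≡ 748 (mod 1189)
8^32 ≡ 748^2 = 559504 ≡ 674 (mod 1189)
8^64 ≡ 674^2 = 454276 ≡ 78 (mod 1189)
8^128 ≡ 78^2 = 6084 ≡ 139 (mod 1189)
8^256 ≡ 139^2 = 19321 ≡ 297 (mod 1189)
8^512 ≡ 297^2 = 88209 ≡ 223 (mod 1189)
8^1024 ≡ 223^2 = 49729 ≡ 980 (mod 1189)
1188 = 1024 + 128 + 32 + 4 in binary powers of 2.
So 8^1188 ≡ 980 · 139 · 674 · 529 ≡ 836 (mod 1189).
Since 836 ≠ 1, base 8 is a Fermat witness: 1189 is composite.

836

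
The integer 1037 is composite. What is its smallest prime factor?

1037 is odd.
Digit sum 11, not divisible by 3.
Ends in 7: not divisible by 5.
7: 1037 = 7·148 + 1
11: 1037 = 11·94 + 3
13: 1037 = 13·79 + 10
17: 1037 = 17·61

17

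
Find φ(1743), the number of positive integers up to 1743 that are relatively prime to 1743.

Factor: 1743 = 3 · 7 · 83.
φ(1743) = (3−1) · (7−1) · (83−1) = 2 · 6 · 82 = 984.

984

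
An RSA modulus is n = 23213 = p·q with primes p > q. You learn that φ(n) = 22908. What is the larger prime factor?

φ(n) = (p−1)(q−1) = n − (p+q) + 1, so p + q = 23213 − 22908 + 1 = 306.
p and q are the roots of t² − 306t + 23213 = 0.
Discriminant: 306² − 4·23213 = 93636 − 92852 = 784; √784 = 28.
q = (306 − 28)/2 = 139, p = (306 + 28)/2 = 167.
Check: 139 · 167 = 23213.

167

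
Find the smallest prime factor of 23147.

79

23147 is odd.
Digit sum 17, not divisible by 3.
Ends in 7: not divisible by 5.
7: 23147 = 7·3306 + 5
11: 23147 = 11·2104 + 3
13: 23147 = 13·1780 + 7
17: 23147 = 17·1361 + 10
19: 23147 = 19·1218 + 5
23: 23147 = 23·1006 + 9
29: 23147 = 29·798 + 5
31: 23147 = 31·746 + 21
37: 23147 = 37·625 + 22
41: 23147 = 41·564 + 23
43: 23147 = 43·538 + 13
47: 23147 = 47·492 + 23
53: 23147 = 53·436 + 39
59: 23147 = 59·392 + 19
61: 23147 = 61·379 + 28
67: 23147 = 67·345 + 32
71: 23147 = 71·326 + 1
73: 23147 = 73·317 + 6
79: 23147 = 79·293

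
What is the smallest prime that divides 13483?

97

13483 is odd.
Digit sum 19, not divisible by 3.
Ends in 3: not divisible by 5.
7: 13483 = 7·1926 + 1
11: 13483 = 11·1225 + 8
13: 13483 = 13·1037 + 2
17: 13483 = 17·793 + 2
19: 13483 = 19·709 + 12
23: 13483 = 23·586 + 5
29: 13483 = 29·464 + 27
31: 13483 = 31·434 + 29
37: 13483 = 37·364 + 15
41: 13483 = 41·328 + 35
43: 13483 = 43·313 + 24
47: 13483 = 47·286 + 41
53: 13483 = 53·254 + 21
59: 13483 = 59·228 + 31
61: 13483 = 61·221 + 2
67: 13483 = 67·201 + 16
71: 13483 = 71·189 + 64
73: 13483 = 73·184 + 51
79: 13483 = 79·170 + 53
83: 13483 = 83·162 + 37
89: 13483 = 89·151 + 44
97: 13483 = 97·139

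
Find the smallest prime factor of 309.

309 is odd.
Digit sum 12, divisible by 3.

3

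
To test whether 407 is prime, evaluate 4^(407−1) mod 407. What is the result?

4^1 ≡ 4 (mod 407)
4^2 ≡ 4^2 = 16 ≡ 16 (mod 407)
4^4 ≡ 16^2 = 256 ≡ 256 (mod 407)
4^8 ≡ 256^2 = 65536 ≡ 9 (mod 407)
4^16 ≡ 9^2 = 81 ≡ 81 (mod 407)
4^32 ≡ 81^2 = 6561 ≡ 49 (mod 407)
4^64 ≡ 49^2 = 2401 ≡ 366 (mod 407)
4^128 ≡ 366^2 = 133956 ≡ 53 (mod 407)
4^256 ≡ 53^2 = 2809 ≡ 367 (mod 407)
406 = 256 + 128 + 16 + 4 + 2 in binary powers of 2.
So 4^406 ≡ 367 · 53 · 81 · 256 · 16 ≡ 70 (mod 407).
Since 70 ≠ 1, base 4 is a Fermat witness: 407 is composite.

70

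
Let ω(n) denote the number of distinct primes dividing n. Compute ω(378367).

3

378367 = 11^2 · 3127
3127 = 53 · 59
378367 = 11^2 · 53 · 59, which has 3 distinct prime factors.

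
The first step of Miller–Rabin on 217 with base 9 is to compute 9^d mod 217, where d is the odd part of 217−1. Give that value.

64

217 − 1 = 216 = 2^3 · 27, so d = 27.
9^1 ≡ 9 (mod 217)
9^2 ≡ 9^2 = 81 ≡ 81 (mod 217)
9^4 ≡ 81^2 = 6561 ≡ 51 (mod 217)
9^8 ≡ 51^2 = 2601 ≡ 214 (mod 217)
9^16 ≡ 214^2 = 45796 ≡ 9 (mod 217)
27 = 16 + 8 + 2 + 1 in binary powers of 2.
So 9^27 ≡ 9 · 214 · 81 · 9 ≡ 64 (mod 217).
Squaring chain: 64 → 190 → 78; never reaches −1, so base 9 is a Miller–Rabin witness that 217 is composite.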